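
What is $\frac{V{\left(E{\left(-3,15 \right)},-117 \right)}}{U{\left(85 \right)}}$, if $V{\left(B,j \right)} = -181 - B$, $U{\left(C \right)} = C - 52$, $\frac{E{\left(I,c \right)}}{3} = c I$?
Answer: $- \frac{46}{33} \approx -1.3939$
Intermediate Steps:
$E{\left(I,c \right)} = 3 I c$ ($E{\left(I,c \right)} = 3 c I = 3 I c$)
$U{\left(C \right)} = -52 + C$
$\frac{V{\left(E{\left(-3,15 \right)},-117 \right)}}{U{\left(85 \right)}} = \frac{-181 - 3 \left(-3\right) 15}{-52 + 85} = \frac{-181 - -135}{33} = \left(-181 + 135\right) \frac{1}{33} = \left(-46\right) \frac{1}{33} = - \frac{46}{33}$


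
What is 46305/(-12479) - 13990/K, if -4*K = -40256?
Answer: -320297365/62794328 ≈ -5.1007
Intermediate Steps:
K = 10064 (K = -1/4*(-40256) = 10064)
46305/(-12479) - 13990/K = 46305/(-12479) - 13990/10064 = 46305*(-1/12479) - 13990*1/10064 = -46305/12479 - 6995/5032 = -320297365/62794328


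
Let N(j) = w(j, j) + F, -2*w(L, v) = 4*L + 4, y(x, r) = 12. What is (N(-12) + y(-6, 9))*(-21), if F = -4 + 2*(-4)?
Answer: -462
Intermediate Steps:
F = -12 (F = -4 - 8 = -12)
w(L, v) = -2 - 2*L (w(L, v) = -(4*L + 4)/2 = -(4 + 4*L)/2 = -2 - 2*L)
N(j) = -14 - 2*j (N(j) = (-2 - 2*j) - 12 = -14 - 2*j)
(N(-12) + y(-6, 9))*(-21) = ((-14 - 2*(-12)) + 12)*(-21) = ((-14 + 24) + 12)*(-21) = (10 + 12)*(-21) = 22*(-21) = -462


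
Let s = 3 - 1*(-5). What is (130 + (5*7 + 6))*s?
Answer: 1368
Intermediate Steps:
s = 8 (s = 3 + 5 = 8)
(130 + (5*7 + 6))*s = (130 + (5*7 + 6))*8 = (130 + (35 + 6))*8 = (130 + 41)*8 = 171*8 = 1368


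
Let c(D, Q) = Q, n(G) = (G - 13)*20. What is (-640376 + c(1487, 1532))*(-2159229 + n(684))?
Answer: 1370837204796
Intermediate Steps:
n(G) = -260 + 20*G (n(G) = (-13 + G)*20 = -260 + 20*G)
(-640376 + c(1487, 1532))*(-2159229 + n(684)) = (-640376 + 1532)*(-2159229 + (-260 + 20*684)) = -638844*(-2159229 + (-260 + 13680)) = -638844*(-2159229 + 13420) = -638844*(-2145809) = 1370837204796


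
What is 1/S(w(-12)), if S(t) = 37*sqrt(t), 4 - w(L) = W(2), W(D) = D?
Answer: sqrt(2)/74 ≈ 0.019111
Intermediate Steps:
w(L) = 2 (w(L) = 4 - 1*2 = 4 - 2 = 2)
1/S(w(-12)) = 1/(37*sqrt(2)) = sqrt(2)/74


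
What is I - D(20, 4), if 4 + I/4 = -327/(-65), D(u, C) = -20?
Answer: 1568/65 ≈ 24.123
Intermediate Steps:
I = 268/65 (I = -16 + 4*(-327/(-65)) = -16 + 4*(-327*(-1/65)) = -16 + 4*(327/65) = -16 + 1308/65 = 268/65 ≈ 4.1231)
I - D(20, 4) = 268/65 - 1*(-20) = 268/65 + 20 = 1568/65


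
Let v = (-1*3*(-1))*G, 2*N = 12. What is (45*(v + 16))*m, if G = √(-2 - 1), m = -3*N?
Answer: -12960 - 2430*I*√3 ≈ -12960.0 - 4208.9*I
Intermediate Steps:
N = 6 (N = (½)*12 = 6)
m = -18 (m = -3*6 = -18)
G = I*√3 (G = √(-3) = I*√3 ≈ 1.732*I)
v = 3*I*√3 (v = (-1*3*(-1))*(I*√3) = (-3*(-1))*(I*√3) = 3*(I*√3) = 3*I*√3 ≈ 5.1962*I)
(45*(v + 16))*m = (45*(3*I*√3 + 16))*(-18) = (45*(16 + 3*I*√3))*(-18) = (720 + 135*I*√3)*(-18) = -12960 - 2430*I*√3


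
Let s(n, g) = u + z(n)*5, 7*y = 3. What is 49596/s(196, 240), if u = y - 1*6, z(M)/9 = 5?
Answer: 28931/128 ≈ 226.02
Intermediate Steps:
y = 3/7 (y = (⅐)*3 = 3/7 ≈ 0.42857)
z(M) = 45 (z(M) = 9*5 = 45)
u = -39/7 (u = 3/7 - 1*6 = 3/7 - 6 = -39/7 ≈ -5.5714)
s(n, g) = 1536/7 (s(n, g) = -39/7 + 45*5 = -39/7 + 225 = 1536/7)
49596/s(196, 240) = 49596/(1536/7) = 49596*(7/1536) = 28931/128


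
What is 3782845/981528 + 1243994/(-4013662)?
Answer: 6981023142779/1969760817768 ≈ 3.5441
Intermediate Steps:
3782845/981528 + 1243994/(-4013662) = 3782845*(1/981528) + 1243994*(-1/4013662) = 3782845/981528 - 621997/2006831 = 6981023142779/1969760817768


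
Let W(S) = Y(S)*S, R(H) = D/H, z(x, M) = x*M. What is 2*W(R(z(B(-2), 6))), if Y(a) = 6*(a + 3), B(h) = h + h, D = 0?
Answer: 0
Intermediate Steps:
B(h) = 2*h
Y(a) = 18 + 6*a (Y(a) = 6*(3 + a) = 18 + 6*a)
z(x, M) = M*x
R(H) = 0 (R(H) = 0/H = 0)
W(S) = S*(18 + 6*S) (W(S) = (18 + 6*S)*S = S*(18 + 6*S))
2*W(R(z(B(-2), 6))) = 2*(6*0*(3 + 0)) = 2*(6*0*3) = 2*0 = 0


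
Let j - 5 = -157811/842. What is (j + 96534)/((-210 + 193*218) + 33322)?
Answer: 81128027/63306612 ≈ 1.2815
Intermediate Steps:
j = -153601/842 (j = 5 - 157811/842 = -153601/842 ≈ -182.42)
(j + 96534)/((-210 + 193*218) + 33322) = (-153601/842 + 96534)/((-210 + 193*218) + 33322) = 81128027/(842*((-210 + 42074) + 33322)) = 81128027/(842*(41864 + 33322)) = (81128027/842)/75186 = (81128027/842)*(1/75186) = 81128027/63306612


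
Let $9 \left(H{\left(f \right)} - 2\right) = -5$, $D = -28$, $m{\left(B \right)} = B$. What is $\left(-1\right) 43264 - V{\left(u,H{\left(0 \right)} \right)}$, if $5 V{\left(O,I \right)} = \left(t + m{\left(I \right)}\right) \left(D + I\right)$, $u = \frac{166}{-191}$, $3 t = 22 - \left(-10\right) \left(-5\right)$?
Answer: $- \frac{17538889}{405} \approx -43306.0$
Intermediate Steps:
$t = - \frac{28}{3}$ ($t = \frac{22 - \left(-10\right) \left(-5\right)}{3} = \frac{22 - 50}{3} = \frac{1}{3} \left(-28\right) = - \frac{28}{3} \approx -9.3333$)
$H{\left(f \right)} = \frac{13}{9}$ ($H{\left(f \right)} = 2 + \frac{1}{9} \left(-5\right) = 2 - \frac{5}{9} = \frac{13}{9}$)
$u = - \frac{166}{191}$ ($u = 166 \left(- \frac{1}{191}\right) = - \frac{166}{191} \approx -0.86911$)
$V{\left(O,I \right)} = \frac{\left(-28 + I\right) \left(- \frac{28}{3} + I\right)}{5}$ ($V{\left(O,I \right)} = \frac{\left(- \frac{28}{3} + I\right) \left(-28 + I\right)}{5} = \frac{\left(-28 + I\right) \left(- \frac{28}{3} + I\right)}{5}$)
$\left(-1\right) 43264 - V{\left(u,H{\left(0 \right)} \right)} = \left(-1\right) 43264 - \left(\frac{784}{15} - \frac{1456}{135} + \frac{\left(\frac{13}{9}\right)^{2}}{5}\right) = -43264 - \left(\frac{784}{15} - \frac{1456}{135} + \frac{1}{5} \cdot \frac{169}{81}\right) = -43264 - \left(\frac{784}{15} - \frac{1456}{135} + \frac{169}{405}\right) = -43264 - \frac{16969}{405} = - \frac{17538889}{405}$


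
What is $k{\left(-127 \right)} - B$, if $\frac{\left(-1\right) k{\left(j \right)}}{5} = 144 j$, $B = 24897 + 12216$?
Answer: $54327$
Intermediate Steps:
$B = 37113$
$k{\left(j \right)} = - 720 j$ ($k{\left(j \right)} = - 5 \cdot 144 j = - 720 j$)
$k{\left(-127 \right)} - B = \left(-720\right) \left(-127\right) - 37113 = 91440 - 37113 = 54327$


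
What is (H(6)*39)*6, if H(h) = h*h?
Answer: 8424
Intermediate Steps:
H(h) = h²
(H(6)*39)*6 = (6²*39)*6 = (36*39)*6 = 1404*6 = 8424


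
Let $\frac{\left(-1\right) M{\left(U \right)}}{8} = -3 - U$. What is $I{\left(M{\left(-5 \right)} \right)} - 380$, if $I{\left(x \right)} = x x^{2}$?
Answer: $-4476$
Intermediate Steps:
$M{\left(U \right)} = 24 + 8 U$ ($M{\left(U \right)} = - 8 \left(-3 - U\right) = 24 + 8 U$)
$I{\left(x \right)} = x^{3}$
$I{\left(M{\left(-5 \right)} \right)} - 380 = \left(24 + 8 \left(-5\right)\right)^{3} - 380 = \left(24 - 40\right)^{3} - 380 = \left(-16\right)^{3} - 380 = -4096 - 380 = -4476$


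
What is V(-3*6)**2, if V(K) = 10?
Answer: 100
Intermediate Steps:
V(-3*6)**2 = 10**2 = 100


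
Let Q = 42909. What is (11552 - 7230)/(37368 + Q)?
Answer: 4322/80277 ≈ 0.053839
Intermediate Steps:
(11552 - 7230)/(37368 + Q) = (11552 - 7230)/(37368 + 42909) = 4322/80277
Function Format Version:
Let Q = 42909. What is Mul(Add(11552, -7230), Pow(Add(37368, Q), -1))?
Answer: Rational(4322, 80277) ≈ 0.053839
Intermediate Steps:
Mul(Add(11552, -7230), Pow(Add(37368, Q), -1)) = Mul(Add(11552, -7230), Pow(Add(37368, 42909), -1)) = Mul(4322, Pow(80277, -1)) = Mul(4322, Rational(1, 80277)) = Rational(4322, 80277)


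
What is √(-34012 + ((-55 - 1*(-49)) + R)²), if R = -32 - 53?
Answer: 3*I*√2859 ≈ 160.41*I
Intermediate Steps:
R = -85
√(-34012 + ((-55 - 1*(-49)) + R)²) = √(-34012 + ((-55 - 1*(-49)) - 85)²) = √(-34012 + ((-55 + 49) - 85)²) = √(-34012 + (-6 - 85)²) = √(-34012 + (-91)²) = √(-34012 + 8281) = √(-25731) = 3*I*√2859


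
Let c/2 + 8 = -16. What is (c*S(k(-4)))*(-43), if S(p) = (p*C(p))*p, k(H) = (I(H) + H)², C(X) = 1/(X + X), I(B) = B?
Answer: 66048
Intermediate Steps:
C(X) = 1/(2*X)
c = -48 (c = -16 + 2*(-16) = -16 - 32 = -48)
k(H) = 4*H² (k(H) = (H + H)² = (2*H)² = 4*H²)
S(p) = p/2 (S(p) = (p*(1/(2*p)))*p = p/2)
(c*S(k(-4)))*(-43) = -24*4*(-4)²*(-43) = -24*4*16*(-43) = -24*64*(-43) = -48*32*(-43) = -1536*(-43) = 66048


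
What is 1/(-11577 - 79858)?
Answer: -1/91435 ≈ -1.0937e-5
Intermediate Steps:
1/(-11577 - 79858) = 1/(-91435) = -1/91435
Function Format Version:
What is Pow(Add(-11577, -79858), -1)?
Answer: Rational(-1, 91435) ≈ -1.0937e-5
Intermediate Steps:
Pow(Add(-11577, -79858), -1) = Pow(-91435, -1) = Rational(-1, 91435)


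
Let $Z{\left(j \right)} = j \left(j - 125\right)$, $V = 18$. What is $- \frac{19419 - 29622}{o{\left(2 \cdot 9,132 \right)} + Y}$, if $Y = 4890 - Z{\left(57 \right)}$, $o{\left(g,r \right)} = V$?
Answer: $\frac{3401}{2928} \approx 1.1615$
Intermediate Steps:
$o{\left(g,r \right)} = 18$
$Z{\left(j \right)} = j \left(-125 + j\right)$
$Y = 8766$ ($Y = 4890 - 57 \left(-125 + 57\right) = 4890 - 57 \left(-68\right) = 4890 - -3876 = 4890 + 3876 = 8766$)
$- \frac{19419 - 29622}{o{\left(2 \cdot 9,132 \right)} + Y} = - \frac{19419 - 29622}{18 + 8766} = - \frac{-10203}{8784} = \left(-1\right) \left(- \frac{3401}{2928}\right) = \frac{3401}{2928}$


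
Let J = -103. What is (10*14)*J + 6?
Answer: -14414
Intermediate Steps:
(10*14)*J + 6 = (10*14)*(-103) + 6 = 140*(-103) + 6 = -14420 + 6 = -14414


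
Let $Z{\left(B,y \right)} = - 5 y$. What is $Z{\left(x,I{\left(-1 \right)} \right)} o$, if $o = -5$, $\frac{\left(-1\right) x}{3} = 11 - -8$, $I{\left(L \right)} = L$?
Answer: $-25$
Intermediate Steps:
$x = -57$ ($x = - 3 \left(11 - -8\right) = - 3 \left(11 + 8\right) = \left(-3\right) 19 = -57$)
$Z{\left(x,I{\left(-1 \right)} \right)} o = \left(-5\right) \left(-1\right) \left(-5\right) = 5 \left(-5\right) = -25$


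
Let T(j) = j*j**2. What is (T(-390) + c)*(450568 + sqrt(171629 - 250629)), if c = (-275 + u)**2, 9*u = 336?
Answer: -240316133924408/9 - 5333626310*I*sqrt(790)/9 ≈ -2.6702e+13 - 1.6657e+10*I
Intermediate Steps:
u = 112/3 (u = (1/9)*336 = 112/3 ≈ 37.333)
T(j) = j**3
c = 508369/9 (c = (-275 + 112/3)**2 = (-713/3)**2 = 508369/9 ≈ 56485.)
(T(-390) + c)*(450568 + sqrt(171629 - 250629)) = ((-390)**3 + 508369/9)*(450568 + sqrt(171629 - 250629)) = (-59319000 + 508369/9)*(450568 + sqrt(-79000)) = -533362631*(450568 + 10*I*sqrt(790))/9 = -240316133924408/9 - 5333626310*I*sqrt(790)/9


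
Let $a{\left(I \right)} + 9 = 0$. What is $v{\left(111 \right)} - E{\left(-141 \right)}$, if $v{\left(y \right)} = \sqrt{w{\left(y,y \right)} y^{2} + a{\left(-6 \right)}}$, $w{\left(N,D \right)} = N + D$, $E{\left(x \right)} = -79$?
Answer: $79 + 3 \sqrt{303917} \approx 1732.9$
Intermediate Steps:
$w{\left(N,D \right)} = D + N$
$a{\left(I \right)} = -9$ ($a{\left(I \right)} = -9 + 0 = -9$)
$v{\left(y \right)} = \sqrt{-9 + 2 y^{3}}$ ($v{\left(y \right)} = \sqrt{\left(y + y\right) y^{2} - 9} = \sqrt{2 y y^{2} - 9} = \sqrt{2 y^{3} - 9} = \sqrt{-9 + 2 y^{3}}$)
$v{\left(111 \right)} - E{\left(-141 \right)} = \sqrt{-9 + 2 \cdot 111^{3}} - -79 = \sqrt{-9 + 2 \cdot 1367631} + 79 = \sqrt{-9 + 2735262} + 79 = \sqrt{2735253} + 79 = 3 \sqrt{303917} + 79 = 79 + 3 \sqrt{303917}$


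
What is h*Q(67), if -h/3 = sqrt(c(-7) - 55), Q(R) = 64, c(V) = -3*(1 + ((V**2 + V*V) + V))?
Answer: -192*I*sqrt(331) ≈ -3493.1*I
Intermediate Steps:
c(V) = -3 - 6*V**2 - 3*V (c(V) = -3*(1 + ((V**2 + V**2) + V)) = -3*(1 + (2*V**2 + V)) = -3*(1 + (V + 2*V**2)) = -3*(1 + V + 2*V**2) = -3 - 6*V**2 - 3*V)
h = -3*I*sqrt(331) (h = -3*sqrt((-3 - 6*(-7)**2 - 3*(-7)) - 55) = -3*sqrt((-3 - 6*49 + 21) - 55) = -3*sqrt((-3 - 294 + 21) - 55) = -3*sqrt(-276 - 55) = -3*I*sqrt(331) ≈ -54.58*I)
h*Q(67) = -3*I*sqrt(331)*64 = -192*I*sqrt(331)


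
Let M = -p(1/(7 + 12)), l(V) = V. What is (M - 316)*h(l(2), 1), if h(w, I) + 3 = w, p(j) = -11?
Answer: 305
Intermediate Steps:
h(w, I) = -3 + w
M = 11 (M = -1*(-11) = 11)
(M - 316)*h(l(2), 1) = (11 - 316)*(-3 + 2) = -305*(-1) = 305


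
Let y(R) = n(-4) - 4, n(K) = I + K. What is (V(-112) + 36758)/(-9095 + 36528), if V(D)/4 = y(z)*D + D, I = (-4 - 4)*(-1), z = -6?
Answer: 36310/27433 ≈ 1.3236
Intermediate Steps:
I = 8 (I = -8*(-1) = 8)
n(K) = 8 + K
y(R) = 0 (y(R) = (8 - 4) - 4 = 4 - 4 = 0)
V(D) = 4*D (V(D) = 4*(0*D + D) = 4*(0 + D) = 4*D)
(V(-112) + 36758)/(-9095 + 36528) = (4*(-112) + 36758)/(-9095 + 36528) = (-448 + 36758)/27433 = 36310*(1/27433) = 36310/27433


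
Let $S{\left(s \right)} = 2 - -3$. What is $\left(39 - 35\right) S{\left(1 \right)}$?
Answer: $20$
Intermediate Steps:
$S{\left(s \right)} = 5$ ($S{\left(s \right)} = 2 + 3 = 5$)
$\left(39 - 35\right) S{\left(1 \right)} = \left(39 - 35\right) 5 = 4 \cdot 5 = 20$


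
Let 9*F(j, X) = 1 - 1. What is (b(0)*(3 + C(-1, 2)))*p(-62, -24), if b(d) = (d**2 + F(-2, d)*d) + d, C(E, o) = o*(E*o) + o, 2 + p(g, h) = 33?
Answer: 0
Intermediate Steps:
p(g, h) = 31 (p(g, h) = -2 + 33 = 31)
C(E, o) = o + E*o**2 (C(E, o) = E*o**2 + o = o + E*o**2)
F(j, X) = 0 (F(j, X) = (1 - 1)/9 = (1/9)*0 = 0)
b(d) = d + d**2 (b(d) = (d**2 + 0*d) + d = (d**2 + 0) + d = d**2 + d = d + d**2)
(b(0)*(3 + C(-1, 2)))*p(-62, -24) = ((0*(1 + 0))*(3 + 2*(1 - 1*2)))*31 = ((0*1)*(3 + 2*(1 - 2)))*31 = (0*(3 + 2*(-1)))*31 = (0*(3 - 2))*31 = (0*1)*31 = 0*31 = 0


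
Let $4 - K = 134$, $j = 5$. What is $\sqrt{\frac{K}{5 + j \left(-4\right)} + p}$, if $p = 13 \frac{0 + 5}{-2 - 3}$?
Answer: $\frac{i \sqrt{39}}{3} \approx 2.0817 i$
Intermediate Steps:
$K = -130$ ($K = 4 - 134 = -130$)
$p = -13$ ($p = 13 \frac{5}{-5} = 13 \cdot 5 \left(- \frac{1}{5}\right) = 13 \left(-1\right) = -13$)
$\sqrt{\frac{K}{5 + j \left(-4\right)} + p} = \sqrt{- \frac{130}{5 + 5 \left(-4\right)} - 13} = \sqrt{- \frac{130}{5 - 20} - 13} = \sqrt{- \frac{130}{-15} - 13} = \sqrt{\left(-130\right) \left(- \frac{1}{15}\right) - 13} = \sqrt{\frac{26}{3} - 13} = \sqrt{- \frac{13}{3}} = \frac{i \sqrt{39}}{3}$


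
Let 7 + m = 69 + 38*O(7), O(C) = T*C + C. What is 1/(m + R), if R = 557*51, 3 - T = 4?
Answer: 1/28469 ≈ 3.5126e-5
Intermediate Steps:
T = -1 (T = 3 - 1*4 = 3 - 4 = -1)
R = 28407
O(C) = 0 (O(C) = -C + C = 0)
m = 62 (m = -7 + (69 + 38*0) = -7 + (69 + 0) = -7 + 69 = 62)
1/(m + R) = 1/(62 + 28407) = 1/28469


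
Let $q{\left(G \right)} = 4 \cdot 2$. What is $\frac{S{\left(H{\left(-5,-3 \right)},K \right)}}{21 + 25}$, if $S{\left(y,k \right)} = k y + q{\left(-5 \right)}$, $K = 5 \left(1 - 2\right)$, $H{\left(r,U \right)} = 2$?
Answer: $- \frac{1}{23} \approx -0.043478$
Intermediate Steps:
$K = -5$ ($K = 5 \left(-1\right) = -5$)
$q{\left(G \right)} = 8$
$S{\left(y,k \right)} = 8 + k y$ ($S{\left(y,k \right)} = k y + 8 = 8 + k y$)
$\frac{S{\left(H{\left(-5,-3 \right)},K \right)}}{21 + 25} = \frac{8 - 10}{21 + 25} = \frac{8 - 10}{46} = \left(-2\right) \frac{1}{46} = - \frac{1}{23}$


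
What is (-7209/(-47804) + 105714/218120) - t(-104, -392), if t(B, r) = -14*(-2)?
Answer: -67041884/2449955 ≈ -27.365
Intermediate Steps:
t(B, r) = 28
(-7209/(-47804) + 105714/218120) - t(-104, -392) = (-7209/(-47804) + 105714/218120) - 1*28 = (-7209*(-1/47804) + 105714*(1/218120)) - 28 = (7209/47804 + 7551/15580) - 28 = 1556856/2449955 - 28 = -67041884/2449955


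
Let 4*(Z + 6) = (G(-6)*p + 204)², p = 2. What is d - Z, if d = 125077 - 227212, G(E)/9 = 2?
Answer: -116529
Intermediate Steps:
G(E) = 18 (G(E) = 9*2 = 18)
Z = 14394 (Z = -6 + (18*2 + 204)²/4 = -6 + (36 + 204)²/4 = -6 + (¼)*240² = -6 + (¼)*57600 = -6 + 14400 = 14394)
d = -102135
d - Z = -102135 - 1*14394 = -102135 - 14394 = -116529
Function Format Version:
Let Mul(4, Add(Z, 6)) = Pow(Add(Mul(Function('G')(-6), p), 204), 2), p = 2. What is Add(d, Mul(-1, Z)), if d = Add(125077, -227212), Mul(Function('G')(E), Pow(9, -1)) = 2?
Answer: -116529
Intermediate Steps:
Function('G')(E) = 18 (Function('G')(E) = Mul(9, 2) = 18)
Z = 14394 (Z = Add(-6, Mul(Rational(1, 4), Pow(Add(Mul(18, 2), 204), 2))) = Add(-6, Mul(Rational(1, 4), Pow(Add(36, 204), 2))) = Add(-6, Mul(Rational(1, 4), Pow(240, 2))) = Add(-6, Mul(Rational(1, 4), 57600)) = Add(-6, 14400) = 14394)
d = -102135
Add(d, Mul(-1, Z)) = Add(-102135, Mul(-1, 14394)) = Add(-102135, -14394) = -116529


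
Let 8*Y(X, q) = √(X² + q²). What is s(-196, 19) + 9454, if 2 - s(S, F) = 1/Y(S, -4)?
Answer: 9456 - √2402/1201 ≈ 9456.0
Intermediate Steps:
Y(X, q) = √(X² + q²)/8
s(S, F) = 2 - 8/√(16 + S²) (s(S, F) = 2 - 1/(√(S² + (-4)²)/8) = 2 - 1/(√(S² + 16)/8) = 2 - 1/(√(16 + S²)/8) = 2 - 8/√(16 + S²))
s(-196, 19) + 9454 = (2 - 8/√(16 + (-196)²)) + 9454 = (2 - 8/√(16 + 38416)) + 9454 = (2 - √2402/1201) + 9454 = 9456 - √2402/1201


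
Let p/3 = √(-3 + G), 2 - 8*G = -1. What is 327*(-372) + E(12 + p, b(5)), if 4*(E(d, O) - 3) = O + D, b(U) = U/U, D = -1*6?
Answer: -486569/4 ≈ -1.2164e+5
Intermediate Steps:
G = 3/8 (G = ¼ - ⅛*(-1) = ¼ + ⅛ = 3/8 ≈ 0.37500)
p = 3*I*√42/4 (p = 3*√(-3 + 3/8) = 3*√(-21/8) = 3*(I*√42/4) = 3*I*√42/4 ≈ 4.8606*I)
D = -6
b(U) = 1
E(d, O) = 3/2 + O/4 (E(d, O) = 3 + (O - 6)/4 = 3 + (-6 + O)/4 = 3 + (-3/2 + O/4) = 3/2 + O/4)
327*(-372) + E(12 + p, b(5)) = 327*(-372) + (3/2 + (¼)*1) = -121644 + (3/2 + ¼) = -121644 + 7/4 = -486569/4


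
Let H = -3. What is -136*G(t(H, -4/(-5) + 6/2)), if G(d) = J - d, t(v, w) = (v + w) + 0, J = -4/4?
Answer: 1224/5 ≈ 244.80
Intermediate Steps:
J = -1 (J = -4*¼ = -1)
t(v, w) = v + w
G(d) = -1 - d
-136*G(t(H, -4/(-5) + 6/2)) = -136*(-1 - (-3 + (-4/(-5) + 6/2))) = -136*(-1 - (-3 + (-4*(-⅕) + 6*(½)))) = -136*(-1 - (-3 + (⅘ + 3))) = -136*(-1 - (-3 + 19/5)) = -136*(-1 - 1*⅘) = -136*(-1 - ⅘) = -136*(-9/5) = 1224/5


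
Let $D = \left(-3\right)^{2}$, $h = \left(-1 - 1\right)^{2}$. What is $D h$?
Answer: $36$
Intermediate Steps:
$h = 4$ ($h = \left(-2\right)^{2} = 4$)
$D = 9$
$D h = 9 \cdot 4 = 36$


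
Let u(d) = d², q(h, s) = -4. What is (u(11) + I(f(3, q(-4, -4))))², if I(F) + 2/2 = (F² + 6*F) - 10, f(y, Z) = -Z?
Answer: 22500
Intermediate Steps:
I(F) = -11 + F² + 6*F (I(F) = -1 + ((F² + 6*F) - 10) = -1 + (-10 + F² + 6*F) = -11 + F² + 6*F)
(u(11) + I(f(3, q(-4, -4))))² = (11² + (-11 + (-1*(-4))² + 6*(-1*(-4))))² = (121 + (-11 + 4² + 6*4))² = (121 + (-11 + 16 + 24))² = (121 + 29)² = 150² = 22500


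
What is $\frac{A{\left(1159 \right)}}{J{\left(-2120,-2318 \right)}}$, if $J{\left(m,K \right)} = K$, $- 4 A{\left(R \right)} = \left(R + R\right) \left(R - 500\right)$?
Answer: $\frac{659}{4} \approx 164.75$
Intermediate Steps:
$A{\left(R \right)} = - \frac{R \left(-500 + R\right)}{2}$ ($A{\left(R \right)} = - \frac{\left(R + R\right) \left(R - 500\right)}{4} = - \frac{2 R \left(-500 + R\right)}{4} = - \frac{R \left(-500 + R\right)}{2}$)
$\frac{A{\left(1159 \right)}}{J{\left(-2120,-2318 \right)}} = \frac{\frac{1}{2} \cdot 1159 \left(500 - 1159\right)}{-2318} = \frac{1}{2} \cdot 1159 \left(500 - 1159\right) \left(- \frac{1}{2318}\right) = \frac{1}{2} \cdot 1159 \left(-659\right) \left(- \frac{1}{2318}\right) = \left(- \frac{763781}{2}\right) \left(- \frac{1}{2318}\right) = \frac{659}{4}$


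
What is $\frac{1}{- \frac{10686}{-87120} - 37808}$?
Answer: $- \frac{14520}{548970379} \approx -2.645 \cdot 10^{-5}$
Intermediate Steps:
$\frac{1}{- \frac{10686}{-87120} - 37808} = \frac{1}{\left(-10686\right) \left(- \frac{1}{87120}\right) - 37808} = \frac{1}{\frac{1781}{14520} - 37808} = \frac{1}{- \frac{548970379}{14520}} = - \frac{14520}{548970379}$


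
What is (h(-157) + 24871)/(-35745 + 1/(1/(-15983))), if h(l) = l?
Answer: -12357/25864 ≈ -0.47777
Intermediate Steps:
(h(-157) + 24871)/(-35745 + 1/(1/(-15983))) = (-157 + 24871)/(-35745 + 1/(1/(-15983))) = 24714/(-35745 + 1/(-1/15983)) = 24714/(-35745 - 15983) = 24714/(-51728) = 24714*(-1/51728) = -12357/25864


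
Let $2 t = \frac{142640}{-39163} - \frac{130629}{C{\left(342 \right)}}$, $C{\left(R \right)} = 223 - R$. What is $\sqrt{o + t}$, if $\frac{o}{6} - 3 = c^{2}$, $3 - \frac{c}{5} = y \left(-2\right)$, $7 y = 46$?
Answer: $\frac{\sqrt{3445012512853342646}}{9320794} \approx 199.13$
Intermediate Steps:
$y = \frac{46}{7}$ ($y = \frac{1}{7} \cdot 46 = \frac{46}{7} \approx 6.5714$)
$c = \frac{565}{7}$ ($c = 15 - 5 \cdot \frac{46}{7} \left(-2\right) = 15 - - \frac{460}{7} = 15 + \frac{460}{7} = \frac{565}{7} \approx 80.714$)
$t = \frac{5098849367}{9320794}$ ($t = \frac{\frac{142640}{-39163} - \frac{130629}{223 - 342}}{2} = \frac{142640 \left(- \frac{1}{39163}\right) - \frac{130629}{223 - 342}}{2} = \frac{- \frac{142640}{39163} - \frac{130629}{-119}}{2} = \frac{- \frac{142640}{39163} - - \frac{130629}{119}}{2} = \frac{- \frac{142640}{39163} + \frac{130629}{119}}{2} = \frac{1}{2} \cdot \frac{5098849367}{4660397} = \frac{5098849367}{9320794} \approx 547.04$)
$o = \frac{1916232}{49}$ ($o = 18 + 6 \left(\frac{565}{7}\right)^{2} = 18 + 6 \cdot \frac{319225}{49} = 18 + \frac{1915350}{49} = \frac{1916232}{49} \approx 39107.0$)
$\sqrt{o + t} = \sqrt{\frac{1916232}{49} + \frac{5098849367}{9320794}} = \sqrt{\frac{2587235335313}{65245558}} = \frac{\sqrt{3445012512853342646}}{9320794}$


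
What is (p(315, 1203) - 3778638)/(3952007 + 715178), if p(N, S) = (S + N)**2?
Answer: -1474314/4667185 ≈ -0.31589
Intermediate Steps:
p(N, S) = (N + S)**2
(p(315, 1203) - 3778638)/(3952007 + 715178) = ((315 + 1203)**2 - 3778638)/(3952007 + 715178) = (1518**2 - 3778638)/4667185 = (2304324 - 3778638)*(1/4667185) = -1474314*1/4667185 = -1474314/4667185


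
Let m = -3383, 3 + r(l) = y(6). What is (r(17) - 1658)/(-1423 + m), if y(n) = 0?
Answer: 1661/4806 ≈ 0.34561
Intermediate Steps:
r(l) = -3 (r(l) = -3 + 0 = -3)
(r(17) - 1658)/(-1423 + m) = (-3 - 1658)/(-1423 - 3383) = -1661/(-4806) = -1661*(-1/4806) = 1661/4806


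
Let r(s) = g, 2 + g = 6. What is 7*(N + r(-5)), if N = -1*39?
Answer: -245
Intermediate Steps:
g = 4 (g = -2 + 6 = 4)
r(s) = 4
N = -39
7*(N + r(-5)) = 7*(-39 + 4) = 7*(-35) = -245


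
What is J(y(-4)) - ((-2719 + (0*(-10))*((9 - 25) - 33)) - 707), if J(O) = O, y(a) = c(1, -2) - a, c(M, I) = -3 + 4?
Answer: 3431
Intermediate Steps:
c(M, I) = 1
y(a) = 1 - a
J(y(-4)) - ((-2719 + (0*(-10))*((9 - 25) - 33)) - 707) = (1 - 1*(-4)) - ((-2719 + (0*(-10))*((9 - 25) - 33)) - 707) = (1 + 4) - ((-2719 + 0*(-16 - 33)) - 707) = 5 - ((-2719 + 0*(-49)) - 707) = 5 - ((-2719 + 0) - 707) = 5 - (-2719 - 707) = 5 - 1*(-3426) = 5 + 3426 = 3431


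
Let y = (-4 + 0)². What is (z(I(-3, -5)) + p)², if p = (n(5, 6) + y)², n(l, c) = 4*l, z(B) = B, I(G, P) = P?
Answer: 1666681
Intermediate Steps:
y = 16 (y = (-4)² = 16)
p = 1296 (p = (4*5 + 16)² = (20 + 16)² = 36² = 1296)
(z(I(-3, -5)) + p)² = (-5 + 1296)² = 1291² = 1666681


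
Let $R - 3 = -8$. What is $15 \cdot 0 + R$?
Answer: $-5$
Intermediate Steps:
$R = -5$ ($R = 3 - 8 = -5$)
$15 \cdot 0 + R = 15 \cdot 0 - 5 = 0 - 5 = -5$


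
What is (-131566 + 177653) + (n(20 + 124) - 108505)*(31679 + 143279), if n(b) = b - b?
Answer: -18983771703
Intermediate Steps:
n(b) = 0
(-131566 + 177653) + (n(20 + 124) - 108505)*(31679 + 143279) = (-131566 + 177653) + (0 - 108505)*(31679 + 143279) = 46087 - 108505*174958 = 46087 - 18983817790 = -18983771703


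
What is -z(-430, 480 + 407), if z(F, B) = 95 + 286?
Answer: -381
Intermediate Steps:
z(F, B) = 381
-z(-430, 480 + 407) = -1*381 = -381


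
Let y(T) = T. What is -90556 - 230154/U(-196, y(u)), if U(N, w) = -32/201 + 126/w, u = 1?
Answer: -1168392209/12647 ≈ -92385.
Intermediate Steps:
U(N, w) = -32/201 + 126/w (U(N, w) = -32*1/201 + 126/w = -32/201 + 126/w)
-90556 - 230154/U(-196, y(u)) = -90556 - 230154/(-32/201 + 126/1) = -90556 - 230154/(-32/201 + 126*1) = -90556 - 230154/(-32/201 + 126) = -90556 - 230154/25294/201 = -90556 - 230154*201/25294 = -90556 - 23130477/12647 = -1168392209/12647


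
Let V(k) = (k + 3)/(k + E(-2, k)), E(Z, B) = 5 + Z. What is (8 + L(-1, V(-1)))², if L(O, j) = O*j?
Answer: 49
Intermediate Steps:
V(k) = 1 (V(k) = (k + 3)/(k + (5 - 2)) = (3 + k)/(k + 3) = (3 + k)/(3 + k) = 1)
(8 + L(-1, V(-1)))² = (8 - 1*1)² = (8 - 1)² = 7² = 49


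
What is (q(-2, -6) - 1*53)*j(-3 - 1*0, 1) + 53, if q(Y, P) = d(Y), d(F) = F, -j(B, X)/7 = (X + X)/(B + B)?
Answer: -226/3 ≈ -75.333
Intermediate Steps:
j(B, X) = -7*X/B (j(B, X) = -7*(X + X)/(B + B) = -7*2*X/(2*B) = -7*2*X*1/(2*B) = -7*X/B)
q(Y, P) = Y
(q(-2, -6) - 1*53)*j(-3 - 1*0, 1) + 53 = (-2 - 1*53)*(-7*1/(-3 - 1*0)) + 53 = (-2 - 53)*(-7*1/(-3 + 0)) + 53 = -(-385)/(-3) + 53 = -(-385)*(-1)/3 + 53 = -55*7/3 + 53 = -385/3 + 53 = -226/3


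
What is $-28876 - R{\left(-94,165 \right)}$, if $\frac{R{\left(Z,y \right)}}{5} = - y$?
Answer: $-28051$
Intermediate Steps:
$R{\left(Z,y \right)} = - 5 y$ ($R{\left(Z,y \right)} = 5 \left(- y\right) = - 5 y$)
$-28876 - R{\left(-94,165 \right)} = -28876 - \left(-5\right) 165 = -28876 - -825 = -28876 + 825 = -28051$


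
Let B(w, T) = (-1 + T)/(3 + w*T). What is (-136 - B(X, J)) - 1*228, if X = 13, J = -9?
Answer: -20753/57 ≈ -364.09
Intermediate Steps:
B(w, T) = (-1 + T)/(3 + T*w)
(-136 - B(X, J)) - 1*228 = (-136 - (-1 - 9)/(3 - 9*13)) - 1*228 = (-136 - (-10)/(3 - 117)) - 228 = (-136 - (-10)/(-114)) - 228 = (-136 - (-1)*(-10)/114) - 228 = (-136 - 1*5/57) - 228 = (-136 - 5/57) - 228 = -7757/57 - 228 = -20753/57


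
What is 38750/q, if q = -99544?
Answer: -19375/49772 ≈ -0.38928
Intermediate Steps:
38750/q = 38750/(-99544) = 38750*(-1/99544) = -19375/49772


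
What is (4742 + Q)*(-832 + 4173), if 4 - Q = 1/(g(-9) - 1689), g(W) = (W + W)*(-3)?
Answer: 25925194451/1635 ≈ 1.5856e+7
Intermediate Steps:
g(W) = -6*W (g(W) = (2*W)*(-3) = -6*W)
Q = 6541/1635 (Q = 4 - 1/(-6*(-9) - 1689) = 4 - 1/(54 - 1689) = 4 - 1/(-1635) = 4 - 1*(-1/1635) = 4 + 1/1635 = 6541/1635 ≈ 4.0006)
(4742 + Q)*(-832 + 4173) = (4742 + 6541/1635)*(-832 + 4173) = (7759711/1635)*3341 = 25925194451/1635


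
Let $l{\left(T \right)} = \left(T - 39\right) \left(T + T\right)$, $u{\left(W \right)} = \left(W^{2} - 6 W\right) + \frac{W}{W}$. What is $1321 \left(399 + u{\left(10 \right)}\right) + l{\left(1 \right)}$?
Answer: $581164$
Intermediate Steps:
$u{\left(W \right)} = 1 + W^{2} - 6 W$ ($u{\left(W \right)} = \left(W^{2} - 6 W\right) + 1 = 1 + W^{2} - 6 W$)
$l{\left(T \right)} = 2 T \left(-39 + T\right)$ ($l{\left(T \right)} = \left(-39 + T\right) 2 T = 2 T \left(-39 + T\right)$)
$1321 \left(399 + u{\left(10 \right)}\right) + l{\left(1 \right)} = 1321 \left(399 + \left(1 + 10^{2} - 60\right)\right) + 2 \cdot 1 \left(-39 + 1\right) = 1321 \left(399 + \left(1 + 100 - 60\right)\right) + 2 \cdot 1 \left(-38\right) = 1321 \left(399 + 41\right) - 76 = 1321 \cdot 440 - 76 = 581240 - 76 = 581164$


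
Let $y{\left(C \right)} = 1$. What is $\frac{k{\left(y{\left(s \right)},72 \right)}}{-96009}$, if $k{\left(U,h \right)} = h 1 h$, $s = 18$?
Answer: $- \frac{1728}{32003} \approx -0.053995$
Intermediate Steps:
$k{\left(U,h \right)} = h^{2}$ ($k{\left(U,h \right)} = h h = h^{2}$)
$\frac{k{\left(y{\left(s \right)},72 \right)}}{-96009} = \frac{72^{2}}{-96009} = 5184 \left(- \frac{1}{96009}\right) = - \frac{1728}{32003}$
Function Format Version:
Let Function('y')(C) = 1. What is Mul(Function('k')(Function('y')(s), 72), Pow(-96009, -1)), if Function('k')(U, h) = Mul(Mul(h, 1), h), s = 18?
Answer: Rational(-1728, 32003) ≈ -0.053995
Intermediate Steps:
Function('k')(U, h) = Pow(h, 2) (Function('k')(U, h) = Mul(h, h) = Pow(h, 2))
Mul(Function('k')(Function('y')(s), 72), Pow(-96009, -1)) = Mul(Pow(72, 2), Pow(-96009, -1)) = Mul(5184, Rational(-1, 96009)) = Rational(-1728, 32003)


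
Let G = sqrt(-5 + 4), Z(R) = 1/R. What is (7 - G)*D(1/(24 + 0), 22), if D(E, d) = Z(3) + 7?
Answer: 154/3 - 22*I/3 ≈ 51.333 - 7.3333*I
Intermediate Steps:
D(E, d) = 22/3 (D(E, d) = 1/3 + 7 = 22/3)
G = I (G = sqrt(-1) = I ≈ 1.0*I)
(7 - G)*D(1/(24 + 0), 22) = (7 - I)*(22/3) = 154/3 - 22*I/3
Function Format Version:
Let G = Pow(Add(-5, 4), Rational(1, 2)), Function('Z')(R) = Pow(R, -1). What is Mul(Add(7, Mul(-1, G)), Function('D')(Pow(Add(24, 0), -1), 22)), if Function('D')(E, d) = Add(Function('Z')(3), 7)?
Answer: Add(Rational(154, 3), Mul(Rational(-22, 3), I)) ≈ Add(51.333, Mul(-7.3333, I))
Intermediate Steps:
Function('D')(E, d) = Rational(22, 3) (Function('D')(E, d) = Add(Pow(3, -1), 7) = Add(Rational(1, 3), 7) = Rational(22, 3))
G = I (G = Pow(-1, Rational(1, 2)) = I ≈ Mul(1.0000, I))
Mul(Add(7, Mul(-1, G)), Function('D')(Pow(Add(24, 0), -1), 22)) = Mul(Add(7, Mul(-1, I)), Rational(22, 3)) = Add(Rational(154, 3), Mul(Rational(-22, 3), I))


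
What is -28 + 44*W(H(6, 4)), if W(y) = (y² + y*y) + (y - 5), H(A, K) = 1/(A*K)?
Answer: -17713/72 ≈ -246.01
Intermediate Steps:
H(A, K) = 1/(A*K)
W(y) = -5 + y + 2*y² (W(y) = (y² + y²) + (-5 + y) = 2*y² + (-5 + y) = -5 + y + 2*y²)
-28 + 44*W(H(6, 4)) = -28 + 44*(-5 + 1/(6*4) + 2*(1/(6*4))²) = -28 + 44*(-5 + (⅙)*(¼) + 2*((⅙)*(¼))²) = -28 + 44*(-5 + 1/24 + 2*(1/24)²) = -28 + 44*(-5 + 1/24 + 2*(1/576)) = -28 + 44*(-5 + 1/24 + 1/288) = -28 + 44*(-1427/288) = -28 - 15697/72 = -17713/72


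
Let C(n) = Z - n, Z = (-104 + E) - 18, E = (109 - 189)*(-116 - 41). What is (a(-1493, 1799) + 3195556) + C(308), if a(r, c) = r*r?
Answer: 5436735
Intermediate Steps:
E = 12560 (E = -80*(-157) = 12560)
a(r, c) = r**2
Z = 12438 (Z = (-104 + 12560) - 18 = 12456 - 18 = 12438)
C(n) = 12438 - n
(a(-1493, 1799) + 3195556) + C(308) = ((-1493)**2 + 3195556) + (12438 - 1*308) = (2229049 + 3195556) + (12438 - 308) = 5424605 + 12130 = 5436735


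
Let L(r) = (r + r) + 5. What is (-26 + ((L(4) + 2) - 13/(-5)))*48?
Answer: -2016/5 ≈ -403.20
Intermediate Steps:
L(r) = 5 + 2*r (L(r) = 2*r + 5 = 5 + 2*r)
(-26 + ((L(4) + 2) - 13/(-5)))*48 = (-26 + (((5 + 2*4) + 2) - 13/(-5)))*48 = (-26 + (((5 + 8) + 2) - 13*(-1/5)))*48 = (-26 + ((13 + 2) + 13/5))*48 = (-26 + (15 + 13/5))*48 = (-26 + 88/5)*48 = -42/5*48 = -2016/5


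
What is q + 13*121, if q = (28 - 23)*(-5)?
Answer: 1548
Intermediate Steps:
q = -25 (q = 5*(-5) = -25)
q + 13*121 = -25 + 13*121 = -25 + 1573 = 1548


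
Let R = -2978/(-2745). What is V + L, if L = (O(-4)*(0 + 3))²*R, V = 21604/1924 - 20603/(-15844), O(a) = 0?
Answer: 95483487/7620964 ≈ 12.529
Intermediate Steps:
R = 2978/2745 (R = -2978*(-1/2745) = 2978/2745 ≈ 1.0849)
V = 95483487/7620964 (V = 21604*(1/1924) - 20603*(-1/15844) = 5401/481 + 20603/15844 = 95483487/7620964 ≈ 12.529)
L = 0 (L = (0*(0 + 3))²*(2978/2745) = (0*3)²*(2978/2745) = 0²*(2978/2745) = 0*(2978/2745) = 0)
V + L = 95483487/7620964 + 0 = 95483487/7620964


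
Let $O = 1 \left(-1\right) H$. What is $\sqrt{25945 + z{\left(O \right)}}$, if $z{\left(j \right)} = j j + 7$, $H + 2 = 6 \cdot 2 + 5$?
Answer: $\sqrt{26177} \approx 161.79$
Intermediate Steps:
$H = 15$ ($H = -2 + \left(6 \cdot 2 + 5\right) = -2 + \left(12 + 5\right) = -2 + 17 = 15$)
$O = -15$ ($O = 1 \left(-1\right) 15 = \left(-1\right) 15 = -15$)
$z{\left(j \right)} = 7 + j^{2}$ ($z{\left(j \right)} = j^{2} + 7 = 7 + j^{2}$)
$\sqrt{25945 + z{\left(O \right)}} = \sqrt{25945 + \left(7 + \left(-15\right)^{2}\right)} = \sqrt{25945 + \left(7 + 225\right)} = \sqrt{25945 + 232} = \sqrt{26177}$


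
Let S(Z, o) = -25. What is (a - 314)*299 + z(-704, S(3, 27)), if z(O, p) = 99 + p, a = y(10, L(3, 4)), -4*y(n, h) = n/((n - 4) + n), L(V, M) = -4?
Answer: -3003479/32 ≈ -93859.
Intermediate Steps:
y(n, h) = -n/(4*(-4 + 2*n)) (y(n, h) = -n/(4*((n - 4) + n)) = -n/(4*((-4 + n) + n)) = -n/(4*(-4 + 2*n)))
a = -5/32 (a = -1*10/(-16 + 8*10) = -1*10/(-16 + 80) = -1*10/64 = -1*10*1/64 = -5/32 ≈ -0.15625)
(a - 314)*299 + z(-704, S(3, 27)) = (-5/32 - 314)*299 + (99 - 25) = -10053/32*299 + 74 = -3005847/32 + 74 = -3003479/32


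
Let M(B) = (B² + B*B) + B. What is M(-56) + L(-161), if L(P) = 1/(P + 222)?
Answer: 379177/61 ≈ 6216.0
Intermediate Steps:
L(P) = 1/(222 + P)
M(B) = B + 2*B² (M(B) = (B² + B²) + B = 2*B² + B = B + 2*B²)
M(-56) + L(-161) = -56*(1 + 2*(-56)) + 1/(222 - 161) = -56*(1 - 112) + 1/61 = -56*(-111) + 1/61 = 6216 + 1/61 = 379177/61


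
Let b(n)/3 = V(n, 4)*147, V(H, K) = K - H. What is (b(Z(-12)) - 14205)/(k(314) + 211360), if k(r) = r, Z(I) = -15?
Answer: -971/35279 ≈ -0.027523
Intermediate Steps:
b(n) = 1764 - 441*n (b(n) = 3*((4 - n)*147) = 3*(588 - 147*n) = 1764 - 441*n)
(b(Z(-12)) - 14205)/(k(314) + 211360) = ((1764 - 441*(-15)) - 14205)/(314 + 211360) = ((1764 + 6615) - 14205)/211674 = (8379 - 14205)*(1/211674) = -5826*1/211674 = -971/35279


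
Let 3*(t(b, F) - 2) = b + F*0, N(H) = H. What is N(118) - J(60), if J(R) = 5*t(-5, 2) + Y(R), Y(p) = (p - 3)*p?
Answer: -9911/3 ≈ -3303.7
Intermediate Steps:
Y(p) = p*(-3 + p) (Y(p) = (-3 + p)*p = p*(-3 + p))
t(b, F) = 2 + b/3 (t(b, F) = 2 + (b + F*0)/3 = 2 + (b + 0)/3 = 2 + b/3)
J(R) = 5/3 + R*(-3 + R) (J(R) = 5*(2 + (⅓)*(-5)) + R*(-3 + R) = 5*(2 - 5/3) + R*(-3 + R) = 5*(⅓) + R*(-3 + R) = 5/3 + R*(-3 + R))
N(118) - J(60) = 118 - (5/3 + 60*(-3 + 60)) = 118 - (5/3 + 60*57) = 118 - (5/3 + 3420) = 118 - 1*10265/3 = 118 - 10265/3 = -9911/3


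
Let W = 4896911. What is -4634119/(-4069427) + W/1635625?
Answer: 27507302729372/6656056536875 ≈ 4.1327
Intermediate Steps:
-4634119/(-4069427) + W/1635625 = -4634119/(-4069427) + 4896911/1635625 = -4634119*(-1/4069427) + 4896911*(1/1635625) = 4634119/4069427 + 4896911/1635625 = 27507302729372/6656056536875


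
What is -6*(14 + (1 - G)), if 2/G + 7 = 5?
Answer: -96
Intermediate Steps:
G = -1 (G = 2/(-7 + 5) = 2/(-2) = 2*(-1/2) = -1)
-6*(14 + (1 - G)) = -6*(14 + (1 - 1*(-1))) = -6*(14 + (1 + 1)) = -6*(14 + 2) = -6*16 = -96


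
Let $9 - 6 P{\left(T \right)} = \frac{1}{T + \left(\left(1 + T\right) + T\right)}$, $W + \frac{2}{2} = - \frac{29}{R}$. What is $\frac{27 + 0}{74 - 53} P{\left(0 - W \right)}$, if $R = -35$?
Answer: $\frac{663}{371} \approx 1.7871$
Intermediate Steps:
$W = - \frac{6}{35}$ ($W = -1 - \frac{29}{-35} = -1 - - \frac{29}{35} = -1 + \frac{29}{35} = - \frac{6}{35} \approx -0.17143$)
$P{\left(T \right)} = \frac{3}{2} - \frac{1}{6 \left(1 + 3 T\right)}$ ($P{\left(T \right)} = \frac{3}{2} - \frac{1}{6 \left(T + \left(\left(1 + T\right) + T\right)\right)} = \frac{3}{2} - \frac{1}{6 \left(T + \left(1 + 2 T\right)\right)} = \frac{3}{2} - \frac{1}{6 \left(1 + 3 T\right)}$)
$\frac{27 + 0}{74 - 53} P{\left(0 - W \right)} = \frac{27 + 0}{74 - 53} \frac{8 + 27 \left(0 - - \frac{6}{35}\right)}{6 \left(1 + 3 \left(0 - - \frac{6}{35}\right)\right)} = \frac{27}{21} \frac{8 + 27 \left(0 + \frac{6}{35}\right)}{6 \left(1 + 3 \left(0 + \frac{6}{35}\right)\right)} = 27 \cdot \frac{1}{21} \frac{8 + 27 \cdot \frac{6}{35}}{6 \left(1 + 3 \cdot \frac{6}{35}\right)} = \frac{9 \frac{8 + \frac{162}{35}}{6 \left(1 + \frac{18}{35}\right)}}{7} = \frac{9 \cdot \frac{1}{6} \frac{1}{\frac{53}{35}} \cdot \frac{442}{35}}{7} = \frac{9 \cdot \frac{1}{6} \cdot \frac{35}{53} \cdot \frac{442}{35}}{7} = \frac{9}{7} \cdot \frac{221}{159} = \frac{663}{371}$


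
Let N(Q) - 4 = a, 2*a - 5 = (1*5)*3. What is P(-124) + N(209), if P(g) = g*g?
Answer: 15390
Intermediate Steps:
a = 10 (a = 5/2 + ((1*5)*3)/2 = 5/2 + (5*3)/2 = 5/2 + (½)*15 = 5/2 + 15/2 = 10)
N(Q) = 14 (N(Q) = 4 + 10 = 14)
P(g) = g²
P(-124) + N(209) = (-124)² + 14 = 15376 + 14 = 15390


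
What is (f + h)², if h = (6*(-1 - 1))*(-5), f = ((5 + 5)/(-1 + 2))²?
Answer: 25600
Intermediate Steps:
f = 100 (f = (10/1)² = (10*1)² = 10² = 100)
h = 60 (h = (6*(-2))*(-5) = -12*(-5) = 60)
(f + h)² = (100 + 60)² = 160² = 25600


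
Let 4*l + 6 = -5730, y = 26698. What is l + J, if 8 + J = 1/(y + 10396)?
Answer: -53489547/37094 ≈ -1442.0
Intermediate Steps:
l = -1434 (l = -3/2 + (1/4)*(-5730) = -3/2 - 2865/2 = -1434)
J = -296751/37094 (J = -8 + 1/(26698 + 10396) = -8 + 1/37094 = -296751/37094 ≈ -8.0000)
l + J = -1434 - 296751/37094 = -53489547/37094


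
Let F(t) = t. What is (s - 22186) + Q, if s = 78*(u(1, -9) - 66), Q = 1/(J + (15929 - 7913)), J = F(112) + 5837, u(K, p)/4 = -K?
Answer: -386076389/13965 ≈ -27646.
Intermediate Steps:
u(K, p) = -4*K (u(K, p) = 4*(-K) = -4*K)
J = 5949 (J = 112 + 5837 = 5949)
Q = 1/13965 (Q = 1/(5949 + (15929 - 7913)) = 1/(5949 + 8016) = 1/13965 ≈ 7.1608e-5)
s = -5460 (s = 78*(-4*1 - 66) = 78*(-4 - 66) = 78*(-70) = -5460)
(s - 22186) + Q = (-5460 - 22186) + 1/13965 = -27646 + 1/13965 = -386076389/13965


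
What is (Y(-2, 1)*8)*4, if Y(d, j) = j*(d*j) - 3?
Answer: -160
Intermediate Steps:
Y(d, j) = -3 + d*j² (Y(d, j) = d*j² - 3 = -3 + d*j²)
(Y(-2, 1)*8)*4 = ((-3 - 2*1²)*8)*4 = ((-3 - 2*1)*8)*4 = ((-3 - 2)*8)*4 = -5*8*4 = -40*4 = -160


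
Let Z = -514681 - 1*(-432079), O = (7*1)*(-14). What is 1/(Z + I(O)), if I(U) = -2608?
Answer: -1/85210 ≈ -1.1736e-5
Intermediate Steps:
O = -98 (O = 7*(-14) = -98)
Z = -82602 (Z = -514681 + 432079 = -82602)
1/(Z + I(O)) = 1/(-82602 - 2608) = 1/(-85210) = -1/85210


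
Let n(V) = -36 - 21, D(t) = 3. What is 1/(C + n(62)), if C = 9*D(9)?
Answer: -1/30 ≈ -0.033333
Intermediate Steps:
n(V) = -57
C = 27 (C = 9*3 = 27)
1/(C + n(62)) = 1/(27 - 57) = 1/(-30) = -1/30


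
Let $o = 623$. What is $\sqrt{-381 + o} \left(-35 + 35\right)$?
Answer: $0$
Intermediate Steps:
$\sqrt{-381 + o} \left(-35 + 35\right) = \sqrt{-381 + 623} \left(-35 + 35\right) = \sqrt{242} \cdot 0 = 11 \sqrt{2} \cdot 0 = 0$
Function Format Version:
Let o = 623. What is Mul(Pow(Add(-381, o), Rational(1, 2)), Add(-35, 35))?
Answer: 0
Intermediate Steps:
Mul(Pow(Add(-381, o), Rational(1, 2)), Add(-35, 35)) = Mul(Pow(Add(-381, 623), Rational(1, 2)), Add(-35, 35)) = Mul(Pow(242, Rational(1, 2)), 0) = Mul(Mul(11, Pow(2, Rational(1, 2))), 0) = 0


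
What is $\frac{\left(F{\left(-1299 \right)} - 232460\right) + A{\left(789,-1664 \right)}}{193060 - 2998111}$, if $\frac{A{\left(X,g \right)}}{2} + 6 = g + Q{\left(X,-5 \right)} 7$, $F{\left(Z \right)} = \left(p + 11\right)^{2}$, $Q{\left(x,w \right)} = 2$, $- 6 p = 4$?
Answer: $\frac{2120987}{25245459} \approx 0.084015$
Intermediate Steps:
$p = - \frac{2}{3}$ ($p = \left(- \frac{1}{6}\right) 4 = - \frac{2}{3} \approx -0.66667$)
$F{\left(Z \right)} = \frac{961}{9}$ ($F{\left(Z \right)} = \left(- \frac{2}{3} + 11\right)^{2} = \left(\frac{31}{3}\right)^{2} = \frac{961}{9}$)
$A{\left(X,g \right)} = 16 + 2 g$ ($A{\left(X,g \right)} = -12 + 2 \left(g + 2 \cdot 7\right) = -12 + 2 \left(g + 14\right) = -12 + 2 \left(14 + g\right) = -12 + \left(28 + 2 g\right) = 16 + 2 g$)
$\frac{\left(F{\left(-1299 \right)} - 232460\right) + A{\left(789,-1664 \right)}}{193060 - 2998111} = \frac{\left(\frac{961}{9} - 232460\right) + \left(16 + 2 \left(-1664\right)\right)}{193060 - 2998111} = \frac{- \frac{2091179}{9} + \left(16 - 3328\right)}{-2805051} = \left(- \frac{2091179}{9} - 3312\right) \left(- \frac{1}{2805051}\right) = \left(- \frac{2120987}{9}\right) \left(- \frac{1}{2805051}\right) = \frac{2120987}{25245459}$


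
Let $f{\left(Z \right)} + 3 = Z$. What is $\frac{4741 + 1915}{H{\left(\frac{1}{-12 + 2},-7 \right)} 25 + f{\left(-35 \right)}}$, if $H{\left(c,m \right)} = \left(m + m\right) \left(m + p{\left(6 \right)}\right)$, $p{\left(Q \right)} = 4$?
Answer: $\frac{1664}{253} \approx 6.5771$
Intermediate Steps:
$f{\left(Z \right)} = -3 + Z$
$H{\left(c,m \right)} = 2 m \left(4 + m\right)$ ($H{\left(c,m \right)} = \left(m + m\right) \left(m + 4\right) = 2 m \left(4 + m\right)$)
$\frac{4741 + 1915}{H{\left(\frac{1}{-12 + 2},-7 \right)} 25 + f{\left(-35 \right)}} = \frac{4741 + 1915}{2 \left(-7\right) \left(4 - 7\right) 25 - 38} = \frac{6656}{2 \left(-7\right) \left(-3\right) 25 - 38} = \frac{6656}{42 \cdot 25 - 38} = \frac{6656}{1050 - 38} = \frac{6656}{1012} = 6656 \cdot \frac{1}{1012} = \frac{1664}{253}$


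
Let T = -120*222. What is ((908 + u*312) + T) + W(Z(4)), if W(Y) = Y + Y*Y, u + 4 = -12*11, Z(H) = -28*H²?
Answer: 132092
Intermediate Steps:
T = -26640
u = -136 (u = -4 - 12*11 = -4 - 132 = -136)
W(Y) = Y + Y²
((908 + u*312) + T) + W(Z(4)) = ((908 - 136*312) - 26640) + (-28*4²)*(1 - 28*4²) = ((908 - 42432) - 26640) + (-28*16)*(1 - 28*16) = (-41524 - 26640) - 448*(1 - 448) = -68164 - 448*(-447) = -68164 + 200256 = 132092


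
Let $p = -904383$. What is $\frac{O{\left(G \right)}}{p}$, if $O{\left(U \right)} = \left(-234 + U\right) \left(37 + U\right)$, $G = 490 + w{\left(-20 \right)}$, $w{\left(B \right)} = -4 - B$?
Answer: $- \frac{2896}{17733} \approx -0.16331$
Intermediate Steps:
$G = 506$ ($G = 490 - -16 = 490 + \left(-4 + 20\right) = 490 + 16 = 506$)
$\frac{O{\left(G \right)}}{p} = \frac{-8658 + 506^{2} - 99682}{-904383} = \left(-8658 + 256036 - 99682\right) \left(- \frac{1}{904383}\right) = 147696 \left(- \frac{1}{904383}\right) = - \frac{2896}{17733}$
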